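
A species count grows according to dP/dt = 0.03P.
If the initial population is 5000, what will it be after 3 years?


The ODE dP/dt = 0.03P has solution P(t) = P(0)e^(0.03t).
Substitute P(0) = 5000 and t = 3: P(3) = 5000 e^(0.09) ≈ 5471.


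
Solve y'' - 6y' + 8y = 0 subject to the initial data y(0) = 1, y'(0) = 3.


Characteristic roots of r² - 6r + 8 = 0 are 4, 2.
General solution y = c₁ e^(4x) + c₂ e^(2x).
Apply y(0) = 1: c₁ + c₂ = 1. Apply y'(0) = 3: 4 c₁ + 2 c₂ = 3.
Solve: c₁ = 1/2, c₂ = 1/2.
Particular solution: y = (1/2)e^(4x) + (1/2)e^(2x).


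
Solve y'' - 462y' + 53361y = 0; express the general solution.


Characteristic equation: r² - 462r + 53361 = 0, i.e. (r - 231)² = 0.
Repeated root r = 231; include an x factor for the second linearly independent solution.
General solution: y = (C₁ + C₂x)e^(231x).


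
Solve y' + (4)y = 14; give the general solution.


P(x) = 4, Q(x) = 14; integrating factor μ = e^(4x).
(μ y)' = 14e^(4x) ⇒ μ y = (7/2)e^(4x) + C.
Divide by μ: y = 7/2 + Ce^(-4x).


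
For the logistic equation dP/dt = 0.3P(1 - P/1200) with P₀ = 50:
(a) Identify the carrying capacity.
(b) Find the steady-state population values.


Logistic ODE dP/dt = 0.3P(1 - P/1200) has equilibria where dP/dt = 0, i.e. P = 0 or P = 1200.
The coefficient (1 - P/K) = 0 when P = K, identifying K = 1200 as the carrying capacity.
(a) K = 1200; (b) equilibria P = 0 and P = 1200.


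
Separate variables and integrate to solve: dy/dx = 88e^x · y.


Separate variables: dy/y = 88e^x dx.
Integrate: ln|y| = 88e^x + C₀.
Exponentiate: y = Ce^(88e^x).


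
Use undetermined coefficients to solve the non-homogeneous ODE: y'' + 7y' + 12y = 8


Characteristic roots of r² + 7r + 12 = 0 are -4, -3.
y_h = C₁e^(-4x) + C₂e^(-3x).
Constant forcing; try y_p = A. Then 12A = 8 ⇒ A = 2/3.
General solution: y = C₁e^(-4x) + C₂e^(-3x) + 2/3.


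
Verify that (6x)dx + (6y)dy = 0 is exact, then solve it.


Check exactness: ∂M/∂y = 0 and ∂N/∂x = 0; equal, so the equation is exact.
Integrate M with respect to x (treating y as constant): ∫M dx = 3x^2 + h(y).
Differentiate w.r.t. y and set equal to N: the x-dependent terms already match, leaving h'(y) = 6y. Integrate: h(y) = 3y^2.
So F(x,y) = 3x^2 + 3y^2.
General solution: 3x^2 + 3y^2 = C.


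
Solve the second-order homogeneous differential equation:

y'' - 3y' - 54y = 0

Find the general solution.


Characteristic equation: r² - 3r - 54 = 0.
Factor: (r - 9)(r + 6) = 0 ⇒ r = 9, -6 (distinct real).
General solution: y = C₁e^(9x) + C₂e^(-6x).


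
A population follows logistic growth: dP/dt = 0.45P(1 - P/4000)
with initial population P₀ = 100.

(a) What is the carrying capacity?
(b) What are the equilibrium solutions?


Logistic ODE dP/dt = 0.45P(1 - P/4000) has equilibria where dP/dt = 0, i.e. P = 0 or P = 4000.
The coefficient (1 - P/K) = 0 when P = K, identifying K = 4000 as the carrying capacity.
(a) K = 4000; (b) equilibria P = 0 and P = 4000.


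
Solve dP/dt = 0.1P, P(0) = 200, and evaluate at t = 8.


The ODE dP/dt = 0.1P has solution P(t) = P(0)e^(0.1t).
Substitute P(0) = 200 and t = 8: P(8) = 200 e^(0.80) ≈ 445.


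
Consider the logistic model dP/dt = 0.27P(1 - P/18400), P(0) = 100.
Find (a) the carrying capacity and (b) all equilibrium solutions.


Logistic ODE dP/dt = 0.27P(1 - P/18400) has equilibria where dP/dt = 0, i.e. P = 0 or P = 18400.
The coefficient (1 - P/K) = 0 when P = K, identifying K = 18400 as the carrying capacity.
(a) K = 18400; (b) equilibria P = 0 and P = 18400.


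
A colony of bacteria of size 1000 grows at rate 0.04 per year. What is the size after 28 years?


The ODE dP/dt = 0.04P has solution P(t) = P(0)e^(0.04t).
Substitute P(0) = 1000 and t = 28: P(28) = 1000 e^(1.12) ≈ 3065.


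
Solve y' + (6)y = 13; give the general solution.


P(x) = 6, Q(x) = 13; integrating factor μ = e^(6x).
(μ y)' = 13e^(6x) ⇒ μ y = (13/6)e^(6x) + C.
Divide by μ: y = 13/6 + Ce^(-6x).


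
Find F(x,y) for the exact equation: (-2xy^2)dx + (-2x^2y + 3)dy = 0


Check exactness: ∂M/∂y = -4xy and ∂N/∂x = -4xy; equal, so the equation is exact.
Integrate M with respect to x (treating y as constant): ∫M dx = -x^2y^2 + h(y).
Differentiate w.r.t. y and set equal to N: the x-dependent terms already match, leaving h'(y) = 3. Integrate: h(y) = 3y.
So F(x,y) = -x^2y^2 + 3y.
General solution: -x^2y^2 + 3y = C.


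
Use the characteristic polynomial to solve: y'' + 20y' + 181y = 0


Characteristic equation: r² + 20r + 181 = 0.
Discriminant is negative; roots r = -10 ± 9i (complex conjugate pair).
General solution uses e^(α x)(C₁ cos(β x) + C₂ sin(β x)): y = e^(-10x)(C₁cos(9x) + C₂sin(9x)).


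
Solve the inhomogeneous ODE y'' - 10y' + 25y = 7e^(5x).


Characteristic polynomial (r - 5)² = 0; repeated root r = 5.
y_h = (C₁ + C₂x)e^(5x). Forcing matches the repeated root (resonance), so try y_p = Ax² e^(5x).
Substitute and solve for A: 2A = 7, so A = 7/2.
General solution: y = (C₁ + C₂x + (7/2)x²)e^(5x).


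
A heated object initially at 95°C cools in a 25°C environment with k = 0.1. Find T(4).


Newton's law: dT/dt = -k(T - T_a) has solution T(t) = T_a + (T₀ - T_a)e^(-kt).
Plug in T_a = 25, T₀ = 95, k = 0.1, t = 4: T(4) = 25 + (70)e^(-0.40) ≈ 71.9°C.


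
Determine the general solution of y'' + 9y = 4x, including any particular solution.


Homogeneous: r² + 9 = 0 ⇒ r = ±3i, y_h = C₁cos(3x) + C₂sin(3x).
Polynomial forcing; try y_p = Ax + B. Then y_p'' + 9 y_p = 9(Ax + B) = 4x, so B = 0 and A = 4/9.
General solution: y = C₁cos(3x) + C₂sin(3x) + (4/9)x.


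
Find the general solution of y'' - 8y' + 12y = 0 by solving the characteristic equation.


Characteristic equation: r² - 8r + 12 = 0.
Factor: (r - 6)(r - 2) = 0 ⇒ r = 6, 2 (distinct real).
General solution: y = C₁e^(6x) + C₂e^(2x).


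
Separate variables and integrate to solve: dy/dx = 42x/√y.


Separate: √y dy = 42x dx.
Integrate: (2/3)y^(3/2) = 21x² + C.


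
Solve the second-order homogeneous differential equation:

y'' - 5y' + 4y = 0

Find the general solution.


Characteristic equation: r² - 5r + 4 = 0.
Factor: (r - 4)(r - 1) = 0 ⇒ r = 4, 1 (distinct real).
General solution: y = C₁e^(4x) + C₂e^(x).


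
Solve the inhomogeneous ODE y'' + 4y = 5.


Homogeneous part: r² + 4 = 0 ⇒ r = ±2i, so y_h = C₁cos(2x) + C₂sin(2x).
Try constant y_p = A; plug in: 4A = 5 ⇒ A = 5/4.
General solution: y = C₁cos(2x) + C₂sin(2x) + 5/4.


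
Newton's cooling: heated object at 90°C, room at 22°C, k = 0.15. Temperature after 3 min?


Newton's law: dT/dt = -k(T - T_a) has solution T(t) = T_a + (T₀ - T_a)e^(-kt).
Plug in T_a = 22, T₀ = 90, k = 0.15, t = 3: T(3) = 22 + (68)e^(-0.45) ≈ 65.4°C.


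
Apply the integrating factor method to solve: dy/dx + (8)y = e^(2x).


P(x) = 8 ⇒ μ = e^(8x).
(μ y)' = e^(10x) ⇒ μ y = e^(10x)/10 + C.
Divide by μ: y = (1/10)e^(2x) + Ce^(-8x).


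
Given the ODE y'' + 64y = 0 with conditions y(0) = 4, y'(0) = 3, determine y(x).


Characteristic roots of r² + 64 = 0 are ±8i, so y = C₁cos(8x) + C₂sin(8x).
Apply y(0) = 4: C₁ = 4. Differentiate and apply y'(0) = 3: 8·C₂ = 3, so C₂ = 3/8.
Particular solution: y = 4cos(8x) + (3/8)sin(8x).


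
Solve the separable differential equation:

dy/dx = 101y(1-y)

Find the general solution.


Separate: dy/[y(1-y)] = 101 dx.
Partial fractions: 1/[y(1-y)] = 1/y + 1/(1-y).
Integrate: ln|y/(1-y)| = 101x + C₀.
Solve for y: y = 1/(1 + Ce^(-101x)).


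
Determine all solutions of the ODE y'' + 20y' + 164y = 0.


Characteristic equation: r² + 20r + 164 = 0.
Discriminant is negative; roots r = -10 ± 8i (complex conjugate pair).
General solution uses e^(α x)(C₁ cos(β x) + C₂ sin(β x)): y = e^(-10x)(C₁cos(8x) + C₂sin(8x)).


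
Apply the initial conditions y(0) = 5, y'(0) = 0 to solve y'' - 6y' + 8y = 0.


Characteristic roots of r² - 6r + 8 = 0 are 4, 2.
General solution y = c₁ e^(4x) + c₂ e^(2x).
Apply y(0) = 5: c₁ + c₂ = 5. Apply y'(0) = 0: 4 c₁ + 2 c₂ = 0.
Solve: c₁ = -5, c₂ = 10.
Particular solution: y = -5e^(4x) + 10e^(2x).


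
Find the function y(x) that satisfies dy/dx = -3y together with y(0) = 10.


General solution of y' = -3y is y = Ce^(-3x).
Apply y(0) = 10: C = 10.
Particular solution: y = 10e^(-3x).


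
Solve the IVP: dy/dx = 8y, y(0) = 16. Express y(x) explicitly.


General solution of y' = 8y is y = Ce^(8x).
Apply y(0) = 16: C = 16.
Particular solution: y = 16e^(8x).


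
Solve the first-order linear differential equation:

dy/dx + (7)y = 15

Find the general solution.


P(x) = 7, Q(x) = 15; integrating factor μ = e^(7x).
(μ y)' = 15e^(7x) ⇒ μ y = (15/7)e^(7x) + C.
Divide by μ: y = 15/7 + Ce^(-7x).


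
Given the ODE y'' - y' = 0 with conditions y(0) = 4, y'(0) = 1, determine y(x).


Characteristic roots of r² - r = 0 are 0, 1.
General solution y = c₁ + c₂ e^(x).
Apply y(0) = 4: c₁ + c₂ = 4. Apply y'(0) = 1: 0 c₁ + 1 c₂ = 1.
Solve: c₁ = 3, c₂ = 1.
Particular solution: y = 3 + e^(x).


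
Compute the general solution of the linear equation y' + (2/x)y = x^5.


P(x) = 2/x ⇒ μ = x^2.
(x^2 y)' = x^7 ⇒ x^2 y = x^8/(8) + C.
Solve for y: y = (1/8)x^6 + C/x^2.


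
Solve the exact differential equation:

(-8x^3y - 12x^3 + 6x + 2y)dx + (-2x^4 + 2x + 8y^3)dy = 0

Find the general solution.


Check exactness: ∂M/∂y = -8x^3 + 2 and ∂N/∂x = -8x^3 + 2; equal, so the equation is exact.
Integrate M with respect to x (treating y as constant): ∫M dx = -2x^4y - 3x^4 + 3x^2 + 2xy + h(y).
Differentiate w.r.t. y and set equal to N: the x-dependent terms already match, leaving h'(y) = 8y^3. Integrate: h(y) = 2y^4.
So F(x,y) = -2x^4y - 3x^4 + 3x^2 + 2xy + 2y^4.
General solution: -2x^4y - 3x^4 + 3x^2 + 2xy + 2y^4 = C.


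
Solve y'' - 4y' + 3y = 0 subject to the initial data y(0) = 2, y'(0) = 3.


Characteristic roots of r² - 4r + 3 = 0 are 3, 1.
General solution y = c₁ e^(3x) + c₂ e^(x).
Apply y(0) = 2: c₁ + c₂ = 2. Apply y'(0) = 3: 3 c₁ + 1 c₂ = 3.
Solve: c₁ = 1/2, c₂ = 3/2.
Particular solution: y = (1/2)e^(3x) + (3/2)e^(x).


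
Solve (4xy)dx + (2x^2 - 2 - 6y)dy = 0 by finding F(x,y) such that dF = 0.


Check exactness: ∂M/∂y = 4x and ∂N/∂x = 4x; equal, so the equation is exact.
Integrate M with respect to x (treating y as constant): ∫M dx = 2x^2y + h(y).
Differentiate w.r.t. y and set equal to N: the x-dependent terms already match, leaving h'(y) = -2 - 6y. Integrate: h(y) = -2y - 3y^2.
So F(x,y) = 2x^2y - 2y - 3y^2.
General solution: 2x^2y - 2y - 3y^2 = C.


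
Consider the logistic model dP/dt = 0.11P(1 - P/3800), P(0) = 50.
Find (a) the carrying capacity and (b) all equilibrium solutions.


Logistic ODE dP/dt = 0.11P(1 - P/3800) has equilibria where dP/dt = 0, i.e. P = 0 or P = 3800.
The coefficient (1 - P/K) = 0 when P = K, identifying K = 3800 as the carrying capacity.
(a) K = 3800; (b) equilibria P = 0 and P = 3800.


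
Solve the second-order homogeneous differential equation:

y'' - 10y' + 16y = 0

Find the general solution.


Characteristic equation: r² - 10r + 16 = 0.
Factor: (r - 2)(r - 8) = 0 ⇒ r = 2, 8 (distinct real).
General solution: y = C₁e^(2x) + C₂e^(8x).


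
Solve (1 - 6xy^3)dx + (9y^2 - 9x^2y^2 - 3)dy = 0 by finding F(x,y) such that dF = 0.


Check exactness: ∂M/∂y = -18xy^2 and ∂N/∂x = -18xy^2; equal, so the equation is exact.
Integrate M with respect to x (treating y as constant): ∫M dx = x - 3x^2y^3 + h(y).
Differentiate w.r.t. y and set equal to N: the x-dependent terms already match, leaving h'(y) = 9y^2 - 3. Integrate: h(y) = 3y^3 - 3y.
So F(x,y) = 3y^3 + x - 3x^2y^3 - 3y.
General solution: 3y^3 + x - 3x^2y^3 - 3y = C.


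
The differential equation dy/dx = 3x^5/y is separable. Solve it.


Separate variables: y dy = 3x^5 dx.
Integrate both sides: y²/2 = (1/2)x^6 + C₀.
Multiply by 2: y² = x^6 + C.


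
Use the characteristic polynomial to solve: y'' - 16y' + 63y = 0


Characteristic equation: r² - 16r + 63 = 0.
Factor: (r - 7)(r - 9) = 0 ⇒ r = 7, 9 (distinct real).
General solution: y = C₁e^(7x) + C₂e^(9x).


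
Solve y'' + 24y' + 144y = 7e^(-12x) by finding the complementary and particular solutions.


Characteristic polynomial (r + 12)² = 0; repeated root r = -12.
y_h = (C₁ + C₂x)e^(-12x). Forcing matches the repeated root (resonance), so try y_p = Ax² e^(-12x).
Substitute and solve for A: 2A = 7, so A = 7/2.
General solution: y = (C₁ + C₂x + (7/2)x²)e^(-12x).


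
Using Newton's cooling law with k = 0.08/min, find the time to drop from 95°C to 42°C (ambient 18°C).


From T(t) = T_a + (T₀ - T_a)e^(-kt), set T(t) = 42:
(42 - 18) / (95 - 18) = e^(-0.08t), so t = -ln(0.312)/0.08 ≈ 14.6 minutes.


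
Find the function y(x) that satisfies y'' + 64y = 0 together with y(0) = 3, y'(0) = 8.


Characteristic roots of r² + 64 = 0 are ±8i, so y = C₁cos(8x) + C₂sin(8x).
Apply y(0) = 3: C₁ = 3. Differentiate and apply y'(0) = 8: 8·C₂ = 8, so C₂ = 1.
Particular solution: y = 3cos(8x) + sin(8x).


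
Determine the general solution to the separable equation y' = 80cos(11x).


g(y) = 1, so integrate directly: y = ∫ 80cos(11x) dx = (80/11)sin(11x) + C.


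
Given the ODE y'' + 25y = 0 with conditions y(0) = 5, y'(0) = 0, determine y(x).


Characteristic roots of r² + 25 = 0 are ±5i, so y = C₁cos(5x) + C₂sin(5x).
Apply y(0) = 5: C₁ = 5. Differentiate and apply y'(0) = 0: 5·C₂ = 0, so C₂ = 0.
Particular solution: y = 5cos(5x).


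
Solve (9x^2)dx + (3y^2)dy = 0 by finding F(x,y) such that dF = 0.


Check exactness: ∂M/∂y = 0 and ∂N/∂x = 0; equal, so the equation is exact.
Integrate M with respect to x (treating y as constant): ∫M dx = 3x^3 + h(y).
Differentiate w.r.t. y and set equal to N: the x-dependent terms already match, leaving h'(y) = 3y^2. Integrate: h(y) = y^3.
So F(x,y) = y^3 + 3x^3.
General solution: y^3 + 3x^3 = C.


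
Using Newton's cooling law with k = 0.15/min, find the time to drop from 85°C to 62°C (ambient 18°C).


From T(t) = T_a + (T₀ - T_a)e^(-kt), set T(t) = 62:
(62 - 18) / (85 - 18) = e^(-0.15t), so t = -ln(0.657)/0.15 ≈ 2.8 minutes.


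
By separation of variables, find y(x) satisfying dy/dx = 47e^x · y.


Separate variables: dy/y = 47e^x dx.
Integrate: ln|y| = 47e^x + C₀.
Exponentiate: y = Ce^(47e^x).


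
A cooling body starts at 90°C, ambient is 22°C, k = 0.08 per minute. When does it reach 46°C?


From T(t) = T_a + (T₀ - T_a)e^(-kt), set T(t) = 46:
(46 - 22) / (90 - 22) = e^(-0.08t), so t = -ln(0.353)/0.08 ≈ 13.0 minutes.


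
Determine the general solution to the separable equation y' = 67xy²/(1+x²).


Separate: dy/y² = 67x/(1+x²) dx.
Integrate LHS: ∫ dy/y² = -1/y.
Integrate RHS via u = 1+x²: (67/2)ln(1+x²) + C.
Result: -1/y = (67/2)ln(1+x²) + C.


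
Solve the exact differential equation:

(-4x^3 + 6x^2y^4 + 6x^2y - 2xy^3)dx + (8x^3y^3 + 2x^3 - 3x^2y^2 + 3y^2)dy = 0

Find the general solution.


Check exactness: ∂M/∂y = 24x^2y^3 + 6x^2 - 6xy^2 and ∂N/∂x = 24x^2y^3 + 6x^2 - 6xy^2; equal, so the equation is exact.
Integrate M with respect to x (treating y as constant): ∫M dx = -x^4 + 2x^3y^4 + 2x^3y - x^2y^3 + h(y).
Differentiate w.r.t. y and set equal to N: the x-dependent terms already match, leaving h'(y) = 3y^2. Integrate: h(y) = y^3.
So F(x,y) = -x^4 + 2x^3y^4 + 2x^3y - x^2y^3 + y^3.
General solution: -x^4 + 2x^3y^4 + 2x^3y - x^2y^3 + y^3 = C.


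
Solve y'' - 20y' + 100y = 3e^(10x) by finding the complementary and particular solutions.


Characteristic polynomial (r - 10)² = 0; repeated root r = 10.
y_h = (C₁ + C₂x)e^(10x). Forcing matches the repeated root (resonance), so try y_p = Ax² e^(10x).
Substitute and solve for A: 2A = 3, so A = 3/2.
General solution: y = (C₁ + C₂x + (3/2)x²)e^(10x).


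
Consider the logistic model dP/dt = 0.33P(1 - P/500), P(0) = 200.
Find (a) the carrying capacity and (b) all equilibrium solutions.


Logistic ODE dP/dt = 0.33P(1 - P/500) has equilibria where dP/dt = 0, i.e. P = 0 or P = 500.
The coefficient (1 - P/K) = 0 when P = K, identifying K = 500 as the carrying capacity.
(a) K = 500; (b) equilibria P = 0 and P = 500.


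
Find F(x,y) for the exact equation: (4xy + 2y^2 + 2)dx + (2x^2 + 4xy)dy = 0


Check exactness: ∂M/∂y = 4x + 4y and ∂N/∂x = 4x + 4y; equal, so the equation is exact.
Integrate M with respect to x (treating y as constant): ∫M dx = 2x^2y + 2xy^2 + 2x + h(y).
Differentiate w.r.t. y and set equal to N: all terms match, so h'(y) = 0 and h is a constant absorbed into C.
General solution: 2x^2y + 2xy^2 + 2x = C.


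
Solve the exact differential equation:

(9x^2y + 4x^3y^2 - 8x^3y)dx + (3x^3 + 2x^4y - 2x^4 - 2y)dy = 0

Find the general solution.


Check exactness: ∂M/∂y = 9x^2 + 8x^3y - 8x^3 and ∂N/∂x = 9x^2 + 8x^3y - 8x^3; equal, so the equation is exact.
Integrate M with respect to x (treating y as constant): ∫M dx = 3x^3y + x^4y^2 - 2x^4y + h(y).
Differentiate w.r.t. y and set equal to N: the x-dependent terms already match, leaving h'(y) = -2y. Integrate: h(y) = -y^2.
So F(x,y) = 3x^3y + x^4y^2 - 2x^4y - y^2.
General solution: 3x^3y + x^4y^2 - 2x^4y - y^2 = C.


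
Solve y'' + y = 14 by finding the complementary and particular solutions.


Homogeneous part: r² + 1 = 0 ⇒ r = ±1i, so y_h = C₁cos(x) + C₂sin(x).
Try constant y_p = A; plug in: 1A = 14 ⇒ A = 14.
General solution: y = C₁cos(x) + C₂sin(x) + 14.


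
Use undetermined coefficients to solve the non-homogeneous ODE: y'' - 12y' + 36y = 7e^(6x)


Characteristic polynomial (r - 6)² = 0; repeated root r = 6.
y_h = (C₁ + C₂x)e^(6x). Forcing matches the repeated root (resonance), so try y_p = Ax² e^(6x).
Substitute and solve for A: 2A = 7, so A = 7/2.
General solution: y = (C₁ + C₂x + (7/2)x²)e^(6x).


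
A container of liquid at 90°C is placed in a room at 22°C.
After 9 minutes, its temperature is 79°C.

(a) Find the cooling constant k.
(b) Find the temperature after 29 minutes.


Newton's law: T(t) = T_a + (T₀ - T_a)e^(-kt).
(a) Use T(9) = 79: (79 - 22)/(90 - 22) = e^(-k·9), so k = -ln(0.838)/9 ≈ 0.0196.
(b) Apply k to t = 29: T(29) = 22 + (68)e^(-0.569) ≈ 60.5°C.


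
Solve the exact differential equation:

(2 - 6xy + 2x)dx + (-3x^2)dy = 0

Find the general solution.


Check exactness: ∂M/∂y = -6x and ∂N/∂x = -6x; equal, so the equation is exact.
Integrate M with respect to x (treating y as constant): ∫M dx = 2x - 3x^2y + x^2 + h(y).
Differentiate w.r.t. y and set equal to N: all terms match, so h'(y) = 0 and h is a constant absorbed into C.
General solution: 2x - 3x^2y + x^2 = C.


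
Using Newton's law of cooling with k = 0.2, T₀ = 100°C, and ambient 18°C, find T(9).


Newton's law: dT/dt = -k(T - T_a) has solution T(t) = T_a + (T₀ - T_a)e^(-kt).
Plug in T_a = 18, T₀ = 100, k = 0.2, t = 9: T(9) = 18 + (82)e^(-1.80) ≈ 31.6°C.


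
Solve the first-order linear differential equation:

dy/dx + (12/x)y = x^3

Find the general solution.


P(x) = 12/x ⇒ μ = x^12.
(x^12 y)' = x^15 ⇒ x^12 y = x^16/(16) + C.
Solve for y: y = (1/16)x^4 + C/x^12.


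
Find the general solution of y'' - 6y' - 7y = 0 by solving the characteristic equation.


Characteristic equation: r² - 6r - 7 = 0.
Factor: (r + 1)(r - 7) = 0 ⇒ r = -1, 7 (distinct real).
General solution: y = C₁e^(-x) + C₂e^(7x).


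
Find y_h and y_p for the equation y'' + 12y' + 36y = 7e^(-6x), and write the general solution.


Characteristic polynomial (r + 6)² = 0; repeated root r = -6.
y_h = (C₁ + C₂x)e^(-6x). Forcing matches the repeated root (resonance), so try y_p = Ax² e^(-6x).
Substitute and solve for A: 2A = 7, so A = 7/2.
General solution: y = (C₁ + C₂x + (7/2)x²)e^(-6x).


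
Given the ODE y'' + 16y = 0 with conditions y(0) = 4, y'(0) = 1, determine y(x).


Characteristic roots of r² + 16 = 0 are ±4i, so y = C₁cos(4x) + C₂sin(4x).
Apply y(0) = 4: C₁ = 4. Differentiate and apply y'(0) = 1: 4·C₂ = 1, so C₂ = 1/4.
Particular solution: y = 4cos(4x) + (1/4)sin(4x).


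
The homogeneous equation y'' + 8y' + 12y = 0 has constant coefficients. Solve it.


Characteristic equation: r² + 8r + 12 = 0.
Factor: (r + 6)(r + 2) = 0 ⇒ r = -6, -2 (distinct real).
General solution: y = C₁e^(-6x) + C₂e^(-2x).


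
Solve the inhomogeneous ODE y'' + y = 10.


Homogeneous part: r² + 1 = 0 ⇒ r = ±1i, so y_h = C₁cos(x) + C₂sin(x).
Try constant y_p = A; plug in: 1A = 10 ⇒ A = 10.
General solution: y = C₁cos(x) + C₂sin(x) + 10.


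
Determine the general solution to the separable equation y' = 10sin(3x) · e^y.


Separate: e^(-y) dy = 10sin(3x) dx.
Integrate: -e^(-y) = -(10/3)cos(3x) + C₀.
Rearrange: e^(-y) = (10/3)cos(3x) + C.


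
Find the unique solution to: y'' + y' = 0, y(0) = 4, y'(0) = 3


Characteristic roots of r² + r = 0 are 0, -1.
General solution y = c₁ + c₂ e^(-x).
Apply y(0) = 4: c₁ + c₂ = 4. Apply y'(0) = 3: 0 c₁ - 1 c₂ = 3.
Solve: c₁ = 7, c₂ = -3.
Particular solution: y = 7 - 3e^(-x).


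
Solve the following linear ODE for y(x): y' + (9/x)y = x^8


P(x) = 9/x ⇒ μ = x^9.
(x^9 y)' = x^17 ⇒ x^9 y = x^18/(18) + C.
Solve for y: y = (1/18)x^9 + C/x^9.


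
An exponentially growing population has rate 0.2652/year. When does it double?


Exponential growth: P(t) = P₀ e^(0.2652t). Set P(t)/P₀ = 2: e^(0.2652t) = 2.
Solve: t = ln(2)/0.2652 ≈ 2.61 years.


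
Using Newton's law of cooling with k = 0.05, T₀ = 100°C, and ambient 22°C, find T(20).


Newton's law: dT/dt = -k(T - T_a) has solution T(t) = T_a + (T₀ - T_a)e^(-kt).
Plug in T_a = 22, T₀ = 100, k = 0.05, t = 20: T(20) = 22 + (78)e^(-1.00) ≈ 50.7°C.


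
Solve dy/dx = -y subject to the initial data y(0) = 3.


General solution of y' = -y is y = Ce^(-x).
Apply y(0) = 3: C = 3.
Particular solution: y = 3e^(-x).


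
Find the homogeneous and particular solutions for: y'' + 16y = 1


Homogeneous part: r² + 16 = 0 ⇒ r = ±4i, so y_h = C₁cos(4x) + C₂sin(4x).
Try constant y_p = A; plug in: 16A = 1 ⇒ A = 1/16.
General solution: y = C₁cos(4x) + C₂sin(4x) + 1/16.


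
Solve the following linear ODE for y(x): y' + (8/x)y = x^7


P(x) = 8/x ⇒ μ = x^8.
(x^8 y)' = x^8·x^7 = x^15.
Integrate: x^8 y = x^16/(16) + C.
Solve for y: y = (1/16)x^8 + C/x^8.


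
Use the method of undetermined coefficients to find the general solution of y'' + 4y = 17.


Homogeneous part: r² + 4 = 0 ⇒ r = ±2i, so y_h = C₁cos(2x) + C₂sin(2x).
Try constant y_p = A; plug in: 4A = 17 ⇒ A = 17/4.
General solution: y = C₁cos(2x) + C₂sin(2x) + 17/4.


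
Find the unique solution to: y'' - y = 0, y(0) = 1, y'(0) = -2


Characteristic roots of r² - 1 = 0 are -1, 1.
General solution y = c₁ e^(-x) + c₂ e^(x).
Apply y(0) = 1: c₁ + c₂ = 1. Apply y'(0) = -2: -1 c₁ + 1 c₂ = -2.
Solve: c₁ = 3/2, c₂ = -1/2.
Particular solution: y = (3/2)e^(-x) - (1/2)e^(x).


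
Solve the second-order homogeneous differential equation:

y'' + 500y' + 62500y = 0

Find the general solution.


Characteristic equation: r² + 500r + 62500 = 0, i.e. (r + 250)² = 0.
Repeated root r = -250; include an x factor for the second linearly independent solution.
General solution: y = (C₁ + C₂x)e^(-250x).


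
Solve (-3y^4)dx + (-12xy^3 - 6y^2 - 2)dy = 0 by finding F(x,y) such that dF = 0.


Check exactness: ∂M/∂y = -12y^3 and ∂N/∂x = -12y^3; equal, so the equation is exact.
Integrate M with respect to x (treating y as constant): ∫M dx = -3xy^4 + h(y).
Differentiate w.r.t. y and set equal to N: the x-dependent terms already match, leaving h'(y) = -6y^2 - 2. Integrate: h(y) = -2y^3 - 2y.
So F(x,y) = -3xy^4 - 2y^3 - 2y.
General solution: -3xy^4 - 2y^3 - 2y = C.


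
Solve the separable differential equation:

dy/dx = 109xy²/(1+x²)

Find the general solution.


Separate: dy/y² = 109x/(1+x²) dx.
Integrate LHS: ∫ dy/y² = -1/y.
Integrate RHS via u = 1+x²: (109/2)ln(1+x²) + C.
Result: -1/y = (109/2)ln(1+x²) + C.


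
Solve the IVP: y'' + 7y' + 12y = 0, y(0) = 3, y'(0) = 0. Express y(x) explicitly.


Characteristic roots of r² + 7r + 12 = 0 are -4, -3.
General solution y = c₁ e^(-4x) + c₂ e^(-3x).
Apply y(0) = 3: c₁ + c₂ = 3. Apply y'(0) = 0: -4 c₁ - 3 c₂ = 0.
Solve: c₁ = -9, c₂ = 12.
Particular solution: y = -9e^(-4x) + 12e^(-3x).


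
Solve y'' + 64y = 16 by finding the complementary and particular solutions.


Homogeneous part: r² + 64 = 0 ⇒ r = ±8i, so y_h = C₁cos(8x) + C₂sin(8x).
Try constant y_p = A; plug in: 64A = 16 ⇒ A = 1/4.
General solution: y = C₁cos(8x) + C₂sin(8x) + 1/4.


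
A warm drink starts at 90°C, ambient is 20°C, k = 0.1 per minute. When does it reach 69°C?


From T(t) = T_a + (T₀ - T_a)e^(-kt), set T(t) = 69:
(69 - 20) / (90 - 20) = e^(-0.1t), so t = -ln(0.700)/0.1 ≈ 3.6 minutes.


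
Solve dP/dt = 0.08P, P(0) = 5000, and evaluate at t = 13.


The ODE dP/dt = 0.08P has solution P(t) = P(0)e^(0.08t).
Substitute P(0) = 5000 and t = 13: P(13) = 5000 e^(1.04) ≈ 14146.


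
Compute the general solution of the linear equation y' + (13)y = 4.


P(x) = 13, Q(x) = 4; integrating factor μ = e^(13x).
(μ y)' = 4e^(13x) ⇒ μ y = (4/13)e^(13x) + C.
Divide by μ: y = 4/13 + Ce^(-13x).


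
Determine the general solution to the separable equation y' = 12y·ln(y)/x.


Separate: dy/[y ln(y)] = 12 dx/x.
Substitute u = ln(y): du/u = 12 dx/x.
Integrate: ln|ln(y)| = 12ln|x| + C₀, hence ln(y) = C·x^12.


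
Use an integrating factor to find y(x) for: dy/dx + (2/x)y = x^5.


P(x) = 2/x ⇒ μ = x^2.
(x^2 y)' = x^7 ⇒ x^2 y = x^8/(8) + C.
Solve for y: y = (1/8)x^6 + C/x^2.


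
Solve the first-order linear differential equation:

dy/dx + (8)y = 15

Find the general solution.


P(x) = 8, Q(x) = 15; integrating factor μ = e^(8x).
(μ y)' = 15e^(8x) ⇒ μ y = (15/8)e^(8x) + C.
Divide by μ: y = 15/8 + Ce^(-8x).


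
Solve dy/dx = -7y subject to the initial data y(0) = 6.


General solution of y' = -7y is y = Ce^(-7x).
Apply y(0) = 6: C = 6.
Particular solution: y = 6e^(-7x).


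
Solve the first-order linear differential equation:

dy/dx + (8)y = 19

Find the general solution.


P(x) = 8, Q(x) = 19; integrating factor μ = e^(8x).
(μ y)' = 19e^(8x) ⇒ μ y = (19/8)e^(8x) + C.
Divide by μ: y = 19/8 + Ce^(-8x).


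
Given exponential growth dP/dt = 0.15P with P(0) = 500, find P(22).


The ODE dP/dt = 0.15P has solution P(t) = P(0)e^(0.15t).
Substitute P(0) = 500 and t = 22: P(22) = 500 e^(3.30) ≈ 13556.


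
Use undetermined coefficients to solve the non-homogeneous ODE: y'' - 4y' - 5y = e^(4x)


Characteristic roots of r² - 4r - 5 = 0 are 5, -1.
y_h = C₁e^(5x) + C₂e^(-x).
Forcing exponent 4 is not a characteristic root; try y_p = Ae^(4x).
Substitute: A·(16 + (-4)·4 + (-5)) = A·-5 = 1, so A = -1/5.
General solution: y = C₁e^(5x) + C₂e^(-x) - (1/5)e^(4x).


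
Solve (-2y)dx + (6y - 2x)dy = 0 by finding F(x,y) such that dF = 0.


Check exactness: ∂M/∂y = -2 and ∂N/∂x = -2; equal, so the equation is exact.
Integrate M with respect to x (treating y as constant): ∫M dx = -2xy + h(y).
Differentiate w.r.t. y and set equal to N: the x-dependent terms already match, leaving h'(y) = 6y. Integrate: h(y) = 3y^2.
So F(x,y) = 3y^2 - 2xy.
General solution: 3y^2 - 2xy = C.


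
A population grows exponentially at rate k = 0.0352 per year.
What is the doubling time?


Exponential growth: P(t) = P₀ e^(0.0352t). Set P(t)/P₀ = 2: e^(0.0352t) = 2.
Solve: t = ln(2)/0.0352 ≈ 19.69 years.


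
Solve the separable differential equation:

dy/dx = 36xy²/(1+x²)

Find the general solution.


Separate: dy/y² = 36x/(1+x²) dx.
Integrate LHS: ∫ dy/y² = -1/y.
Integrate RHS via u = 1+x²: 18ln(1+x²) + C.
Result: -1/y = 18ln(1+x²) + C.


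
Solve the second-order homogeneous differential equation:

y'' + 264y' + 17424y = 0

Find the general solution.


Characteristic equation: r² + 264r + 17424 = 0, i.e. (r + 132)² = 0.
Repeated root r = -132; include an x factor for the second linearly independent solution.
General solution: y = (C₁ + C₂x)e^(-132x).


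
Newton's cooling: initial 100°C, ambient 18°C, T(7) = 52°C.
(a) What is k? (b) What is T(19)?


Newton's law: T(t) = T_a + (T₀ - T_a)e^(-kt).
(a) Use T(7) = 52: (52 - 18)/(100 - 18) = e^(-k·7), so k = -ln(0.415)/7 ≈ 0.1258.
(b) Apply k to t = 19: T(19) = 18 + (82)e^(-2.390) ≈ 25.5°C.


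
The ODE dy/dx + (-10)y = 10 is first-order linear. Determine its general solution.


P(x) = -10 ⇒ μ = e^(-10x).
(μ y)' = 10e^(-10x) ⇒ μ y = -e^(-10x) + C.
Divide by μ: y = -1 + Ce^(10x).


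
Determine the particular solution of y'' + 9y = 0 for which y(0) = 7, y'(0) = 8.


Characteristic roots of r² + 9 = 0 are ±3i, so y = C₁cos(3x) + C₂sin(3x).
Apply y(0) = 7: C₁ = 7. Differentiate and apply y'(0) = 8: 3·C₂ = 8, so C₂ = 8/3.
Particular solution: y = 7cos(3x) + (8/3)sin(3x).


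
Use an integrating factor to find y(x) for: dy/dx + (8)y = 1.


P(x) = 8, Q(x) = 1; integrating factor μ = e^(8x).
(μ y)' = e^(8x) ⇒ μ y = (1/8)e^(8x) + C.
Divide by μ: y = 1/8 + Ce^(-8x).


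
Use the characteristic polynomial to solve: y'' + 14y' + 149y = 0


Characteristic equation: r² + 14r + 149 = 0.
Discriminant is negative; roots r = -7 ± 10i (complex conjugate pair).
General solution uses e^(α x)(C₁ cos(β x) + C₂ sin(β x)): y = e^(-7x)(C₁cos(10x) + C₂sin(10x)).


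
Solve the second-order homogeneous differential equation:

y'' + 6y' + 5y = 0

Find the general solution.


Characteristic equation: r² + 6r + 5 = 0.
Factor: (r + 5)(r + 1) = 0 ⇒ r = -5, -1 (distinct real).
General solution: y = C₁e^(-5x) + C₂e^(-x).


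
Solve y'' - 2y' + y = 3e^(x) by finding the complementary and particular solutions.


Characteristic polynomial (r - 1)² = 0; repeated root r = 1.
y_h = (C₁ + C₂x)e^(x). Forcing matches the repeated root (resonance), so try y_p = Ax² e^(x).
Substitute and solve for A: 2A = 3, so A = 3/2.
General solution: y = (C₁ + C₂x + (3/2)x²)e^(x).


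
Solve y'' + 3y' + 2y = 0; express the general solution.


Characteristic equation: r² + 3r + 2 = 0.
Factor: (r + 1)(r + 2) = 0 ⇒ r = -1, -2 (distinct real).
General solution: y = C₁e^(-x) + C₂e^(-2x).


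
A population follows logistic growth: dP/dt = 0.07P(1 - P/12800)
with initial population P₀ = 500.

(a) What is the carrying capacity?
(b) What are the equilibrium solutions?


Logistic ODE dP/dt = 0.07P(1 - P/12800) has equilibria where dP/dt = 0, i.e. P = 0 or P = 12800.
The coefficient (1 - P/K) = 0 when P = K, identifying K = 12800 as the carrying capacity.
(a) K = 12800; (b) equilibria P = 0 and P = 12800.


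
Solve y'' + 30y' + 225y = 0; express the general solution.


Characteristic equation: r² + 30r + 225 = 0, i.e. (r + 15)² = 0.
Repeated root r = -15; include an x factor for the second linearly independent solution.
General solution: y = (C₁ + C₂x)e^(-15x).


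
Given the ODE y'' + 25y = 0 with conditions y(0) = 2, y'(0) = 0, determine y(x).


Characteristic roots of r² + 25 = 0 are ±5i, so y = C₁cos(5x) + C₂sin(5x).
Apply y(0) = 2: C₁ = 2. Differentiate and apply y'(0) = 0: 5·C₂ = 0, so C₂ = 0.
Particular solution: y = 2cos(5x).


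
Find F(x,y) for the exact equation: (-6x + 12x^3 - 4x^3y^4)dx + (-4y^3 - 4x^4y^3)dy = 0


Check exactness: ∂M/∂y = -16x^3y^3 and ∂N/∂x = -16x^3y^3; equal, so the equation is exact.
Integrate M with respect to x (treating y as constant): ∫M dx = -3x^2 + 3x^4 - x^4y^4 + h(y).
Differentiate w.r.t. y and set equal to N: the x-dependent terms already match, leaving h'(y) = -4y^3. Integrate: h(y) = -y^4.
So F(x,y) = -y^4 - 3x^2 + 3x^4 - x^4y^4.
General solution: -y^4 - 3x^2 + 3x^4 - x^4y^4 = C.


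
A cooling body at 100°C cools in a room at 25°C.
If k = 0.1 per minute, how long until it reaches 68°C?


From T(t) = T_a + (T₀ - T_a)e^(-kt), set T(t) = 68:
(68 - 25) / (100 - 25) = e^(-0.1t), so t = -ln(0.573)/0.1 ≈ 5.6 minutes.


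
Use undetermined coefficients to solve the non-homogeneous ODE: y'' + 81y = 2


Homogeneous part: r² + 81 = 0 ⇒ r = ±9i, so y_h = C₁cos(9x) + C₂sin(9x).
Try constant y_p = A; plug in: 81A = 2 ⇒ A = 2/81.
General solution: y = C₁cos(9x) + C₂sin(9x) + 2/81.


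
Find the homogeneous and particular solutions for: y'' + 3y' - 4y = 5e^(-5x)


Characteristic roots of r² + 3r - 4 = 0 are 1, -4.
y_h = C₁e^(x) + C₂e^(-4x).
Forcing exponent -5 is not a characteristic root; try y_p = Ae^(-5x).
Substitute: A·(25 + (3)·-5 + (-4)) = A·6 = 5, so A = 5/6.
General solution: y = C₁e^(x) + C₂e^(-4x) + (5/6)e^(-5x).


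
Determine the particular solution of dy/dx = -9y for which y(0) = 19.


General solution of y' = -9y is y = Ce^(-9x).
Apply y(0) = 19: C = 19.
Particular solution: y = 19e^(-9x).


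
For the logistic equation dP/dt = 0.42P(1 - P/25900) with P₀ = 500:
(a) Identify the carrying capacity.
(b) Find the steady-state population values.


Logistic ODE dP/dt = 0.42P(1 - P/25900) has equilibria where dP/dt = 0, i.e. P = 0 or P = 25900.
The coefficient (1 - P/K) = 0 when P = K, identifying K = 25900 as the carrying capacity.
(a) K = 25900; (b) equilibria P = 0 and P = 25900.


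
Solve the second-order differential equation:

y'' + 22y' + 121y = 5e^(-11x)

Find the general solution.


Characteristic polynomial (r + 11)² = 0; repeated root r = -11.
y_h = (C₁ + C₂x)e^(-11x). Forcing matches the repeated root (resonance), so try y_p = Ax² e^(-11x).
Substitute and solve for A: 2A = 5, so A = 5/2.
General solution: y = (C₁ + C₂x + (5/2)x²)e^(-11x).


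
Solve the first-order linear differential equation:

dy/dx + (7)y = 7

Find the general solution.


P(x) = 7, Q(x) = 7; integrating factor μ = e^(7x).
(μ y)' = 7e^(7x) ⇒ μ y = e^(7x) + C.
Divide by μ: y = 1 + Ce^(-7x).


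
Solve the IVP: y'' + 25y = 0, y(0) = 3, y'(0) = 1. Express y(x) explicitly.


Characteristic roots of r² + 25 = 0 are ±5i, so y = C₁cos(5x) + C₂sin(5x).
Apply y(0) = 3: C₁ = 3. Differentiate and apply y'(0) = 1: 5·C₂ = 1, so C₂ = 1/5.
Particular solution: y = 3cos(5x) + (1/5)sin(5x).


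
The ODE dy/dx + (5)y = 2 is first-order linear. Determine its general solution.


P(x) = 5, Q(x) = 2; integrating factor μ = e^(5x).
(μ y)' = 2e^(5x) ⇒ μ y = (2/5)e^(5x) + C.
Divide by μ: y = 2/5 + Ce^(-5x).


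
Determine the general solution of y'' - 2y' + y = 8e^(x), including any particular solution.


Characteristic polynomial (r - 1)² = 0; repeated root r = 1.
y_h = (C₁ + C₂x)e^(x). Forcing matches the repeated root (resonance), so try y_p = Ax² e^(x).
Substitute and solve for A: 2A = 8, so A = 4.
General solution: y = (C₁ + C₂x + 4x²)e^(x).


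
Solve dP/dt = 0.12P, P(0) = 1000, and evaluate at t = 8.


The ODE dP/dt = 0.12P has solution P(t) = P(0)e^(0.12t).
Substitute P(0) = 1000 and t = 8: P(8) = 1000 e^(0.96) ≈ 2612.


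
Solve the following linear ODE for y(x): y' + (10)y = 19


P(x) = 10, Q(x) = 19; integrating factor μ = e^(10x).
(μ y)' = 19e^(10x) ⇒ μ y = (19/10)e^(10x) + C.
Divide by μ: y = 19/10 + Ce^(-10x).


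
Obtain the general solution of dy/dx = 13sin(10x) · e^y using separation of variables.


Separate: e^(-y) dy = 13sin(10x) dx.
Integrate: -e^(-y) = -(13/10)cos(10x) + C₀.
Rearrange: e^(-y) = (13/10)cos(10x) + C.


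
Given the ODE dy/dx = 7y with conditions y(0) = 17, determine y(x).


General solution of y' = 7y is y = Ce^(7x).
Apply y(0) = 17: C = 17.
Particular solution: y = 17e^(7x).


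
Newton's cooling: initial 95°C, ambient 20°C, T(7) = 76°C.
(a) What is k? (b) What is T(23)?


Newton's law: T(t) = T_a + (T₀ - T_a)e^(-kt).
(a) Use T(7) = 76: (76 - 20)/(95 - 20) = e^(-k·7), so k = -ln(0.747)/7 ≈ 0.0417.
(b) Apply k to t = 23: T(23) = 20 + (75)e^(-0.960) ≈ 48.7°C.


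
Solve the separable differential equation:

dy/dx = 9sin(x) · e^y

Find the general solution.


Separate: e^(-y) dy = 9sin(x) dx.
Integrate: -e^(-y) = -9cos(x) + C₀.
Rearrange: e^(-y) = 9cos(x) + C.


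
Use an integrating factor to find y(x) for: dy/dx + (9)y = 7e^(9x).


P(x) = 9 ⇒ μ = e^(9x).
(μ y)' = 7e^(18x) ⇒ μ y = (7/18)e^(18x) + C.
Divide by μ: y = (7/18)e^(9x) + Ce^(-9x).


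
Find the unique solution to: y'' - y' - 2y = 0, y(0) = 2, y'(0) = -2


Characteristic roots of r² - r - 2 = 0 are 2, -1.
General solution y = c₁ e^(2x) + c₂ e^(-x).
Apply y(0) = 2: c₁ + c₂ = 2. Apply y'(0) = -2: 2 c₁ - 1 c₂ = -2.
Solve: c₁ = 0, c₂ = 2.
Particular solution: y = 0e^(2x) + 2e^(-x).


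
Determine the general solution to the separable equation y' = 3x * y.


Separate variables: dy/y = 3x dx.
Integrate: ln|y| = (3/2)x^2 + C₀.
Exponentiate: y = Ce^((3/2)x^2).


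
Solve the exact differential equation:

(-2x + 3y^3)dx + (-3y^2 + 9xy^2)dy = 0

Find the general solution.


Check exactness: ∂M/∂y = 9y^2 and ∂N/∂x = 9y^2; equal, so the equation is exact.
Integrate M with respect to x (treating y as constant): ∫M dx = -x^2 + 3xy^3 + h(y).
Differentiate w.r.t. y and set equal to N: the x-dependent terms already match, leaving h'(y) = -3y^2. Integrate: h(y) = -y^3.
So F(x,y) = -x^2 - y^3 + 3xy^3.
General solution: -x^2 - y^3 + 3xy^3 = C.


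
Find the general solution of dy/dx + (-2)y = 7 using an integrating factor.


P(x) = -2 ⇒ μ = e^(-2x).
(μ y)' = 7e^(-2x) ⇒ μ y = -(7/2)e^(-2x) + C.
Divide by μ: y = -7/2 + Ce^(2x).


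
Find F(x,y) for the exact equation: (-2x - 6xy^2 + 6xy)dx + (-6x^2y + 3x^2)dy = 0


Check exactness: ∂M/∂y = -12xy + 6x and ∂N/∂x = -12xy + 6x; equal, so the equation is exact.
Integrate M with respect to x (treating y as constant): ∫M dx = -x^2 - 3x^2y^2 + 3x^2y + h(y).
Differentiate w.r.t. y and set equal to N: all terms match, so h'(y) = 0 and h is a constant absorbed into C.
General solution: -x^2 - 3x^2y^2 + 3x^2y = C.


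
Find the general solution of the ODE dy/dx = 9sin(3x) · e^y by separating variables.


Separate: e^(-y) dy = 9sin(3x) dx.
Integrate: -e^(-y) = -3cos(3x) + C₀.
Rearrange: e^(-y) = 3cos(3x) + C.


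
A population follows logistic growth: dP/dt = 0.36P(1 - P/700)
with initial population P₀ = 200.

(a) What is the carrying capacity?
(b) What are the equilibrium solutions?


Logistic ODE dP/dt = 0.36P(1 - P/700) has equilibria where dP/dt = 0, i.e. P = 0 or P = 700.
The coefficient (1 - P/K) = 0 when P = K, identifying K = 700 as the carrying capacity.
(a) K = 700; (b) equilibria P = 0 and P = 700.


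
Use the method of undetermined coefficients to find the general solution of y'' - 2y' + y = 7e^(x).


Characteristic polynomial (r - 1)² = 0; repeated root r = 1.
y_h = (C₁ + C₂x)e^(x). Forcing matches the repeated root (resonance), so try y_p = Ax² e^(x).
Substitute and solve for A: 2A = 7, so A = 7/2.
General solution: y = (C₁ + C₂x + (7/2)x²)e^(x).


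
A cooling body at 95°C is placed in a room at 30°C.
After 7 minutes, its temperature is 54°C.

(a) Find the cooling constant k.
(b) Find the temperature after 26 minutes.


Newton's law: T(t) = T_a + (T₀ - T_a)e^(-kt).
(a) Use T(7) = 54: (54 - 30)/(95 - 30) = e^(-k·7), so k = -ln(0.369)/7 ≈ 0.1423.
(b) Apply k to t = 26: T(26) = 30 + (65)e^(-3.701) ≈ 31.6°C.


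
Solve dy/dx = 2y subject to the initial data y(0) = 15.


General solution of y' = 2y is y = Ce^(2x).
Apply y(0) = 15: C = 15.
Particular solution: y = 15e^(2x).


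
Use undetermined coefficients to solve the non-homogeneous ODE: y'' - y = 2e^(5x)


Characteristic roots of r² - 1 = 0 are 1, -1.
y_h = C₁e^(x) + C₂e^(-x).
Forcing exponent 5 is not a characteristic root; try y_p = Ae^(5x).
Substitute: A·(25 + (0)·5 + (-1)) = A·24 = 2, so A = 1/12.
General solution: y = C₁e^(x) + C₂e^(-x) + (1/12)e^(5x).
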